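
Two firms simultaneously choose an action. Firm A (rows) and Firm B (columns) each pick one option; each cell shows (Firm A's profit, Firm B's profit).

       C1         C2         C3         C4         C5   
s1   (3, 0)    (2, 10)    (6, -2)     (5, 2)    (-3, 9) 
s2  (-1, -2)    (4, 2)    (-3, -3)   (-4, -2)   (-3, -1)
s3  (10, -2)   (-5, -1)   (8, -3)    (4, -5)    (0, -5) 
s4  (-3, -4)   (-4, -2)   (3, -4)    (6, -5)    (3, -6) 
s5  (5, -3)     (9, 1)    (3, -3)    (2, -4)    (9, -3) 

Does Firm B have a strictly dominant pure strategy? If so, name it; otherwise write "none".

C2

C2 vs C1: s1: 10>0, s2: 2>-2, s3: -1>-2, s4: -2>-4, s5: 1>-3.
C2 vs C3: s1: 10>-2, s2: 2>-3, s3: -1>-3, s4: -2>-4, s5: 1>-3.
C2 vs C4: s1: 10>2, s2: 2>-2, s3: -1>-5, s4: -2>-5, s5: 1>-4.
C2 vs C5: s1: 10>9, s2: 2>-1, s3: -1>-5, s4: -2>-6, s5: 1>-3.
C2 strictly beats every other strategy against every opponent action, so it is strictly dominant.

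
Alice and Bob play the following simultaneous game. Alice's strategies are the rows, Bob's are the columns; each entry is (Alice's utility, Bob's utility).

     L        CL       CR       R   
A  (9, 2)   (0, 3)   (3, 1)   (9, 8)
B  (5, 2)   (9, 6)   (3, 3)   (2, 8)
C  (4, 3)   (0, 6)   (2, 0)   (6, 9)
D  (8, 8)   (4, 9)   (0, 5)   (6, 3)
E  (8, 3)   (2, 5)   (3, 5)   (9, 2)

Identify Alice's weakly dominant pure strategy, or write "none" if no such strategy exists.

none

A fails to dominate B at CL (0<9).
B fails to dominate A at L (5<9).
C fails to dominate A at L (4<9).
D fails to dominate A at L (8<9).
E fails to dominate A at L (8<9).
No single strategy dominates all the others.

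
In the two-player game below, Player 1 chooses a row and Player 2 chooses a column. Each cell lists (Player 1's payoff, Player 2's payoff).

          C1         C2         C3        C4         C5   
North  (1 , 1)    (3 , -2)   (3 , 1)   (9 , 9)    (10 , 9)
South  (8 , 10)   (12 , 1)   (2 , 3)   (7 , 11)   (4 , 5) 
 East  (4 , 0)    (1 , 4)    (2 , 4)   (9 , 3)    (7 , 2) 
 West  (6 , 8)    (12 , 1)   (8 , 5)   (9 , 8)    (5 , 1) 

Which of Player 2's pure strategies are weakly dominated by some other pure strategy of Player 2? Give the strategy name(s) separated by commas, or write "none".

C1, C2, C5

C1 is weakly dominated by C4 (North: 9>1, South: 11>10, East: 3>0, West: 8=8).
C2 is weakly dominated by C3 (North: 1>-2, South: 3>1, East: 4=4, West: 5>1).
Nothing dominates C3: C1 at East (4>0); C2 at North (1>-2); C4 at East (4>3); C5 at East (4>2).
Nothing dominates C4: C1 at North (9>1); C2 at North (9>-2); C3 at North (9>1); C5 at South (11>5).
C5 is weakly dominated by C4 (North: 9=9, South: 11>5, East: 3>2, West: 8>1).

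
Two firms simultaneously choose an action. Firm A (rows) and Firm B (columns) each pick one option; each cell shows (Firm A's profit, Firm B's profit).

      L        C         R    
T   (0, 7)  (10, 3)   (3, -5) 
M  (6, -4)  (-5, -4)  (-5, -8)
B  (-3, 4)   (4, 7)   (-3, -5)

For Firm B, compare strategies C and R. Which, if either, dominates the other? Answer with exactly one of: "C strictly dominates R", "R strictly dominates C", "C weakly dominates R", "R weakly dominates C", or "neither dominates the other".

Compare C to R across each choice by Firm A: T: 3>-5, M: -4>-8, B: 7>-5.
Every comparison favours C, so C strictly dominates R.

C strictly dominates R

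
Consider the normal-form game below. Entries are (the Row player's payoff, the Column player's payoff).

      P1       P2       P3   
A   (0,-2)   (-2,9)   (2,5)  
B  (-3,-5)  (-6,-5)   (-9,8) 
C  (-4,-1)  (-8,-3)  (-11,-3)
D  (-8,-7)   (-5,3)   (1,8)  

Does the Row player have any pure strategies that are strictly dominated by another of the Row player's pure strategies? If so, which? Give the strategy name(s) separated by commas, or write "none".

A: no other strategy beats it everywhere (B at P1 (0>-3); C at P1 (0>-4); D at P1 (0>-8)).
A strictly dominates B — P1: 0>-3, P2: -2>-6, P3: 2>-9.
A strictly dominates C — P1: 0>-4, P2: -2>-8, P3: 2>-11.
A strictly dominates D — P1: 0>-8, P2: -2>-5, P3: 2>1.

B, C, D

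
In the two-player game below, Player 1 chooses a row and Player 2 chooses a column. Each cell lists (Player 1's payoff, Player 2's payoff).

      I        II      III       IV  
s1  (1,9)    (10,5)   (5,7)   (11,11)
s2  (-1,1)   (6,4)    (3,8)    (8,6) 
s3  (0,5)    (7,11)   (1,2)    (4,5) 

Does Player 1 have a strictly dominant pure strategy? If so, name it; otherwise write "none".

s1

s1 vs s2: I: 1>-1, II: 10>6, III: 5>3, IV: 11>8.
s1 vs s3: I: 1>0, II: 10>7, III: 5>1, IV: 11>4.
s1 strictly beats every other strategy against every opponent action, so it is strictly dominant.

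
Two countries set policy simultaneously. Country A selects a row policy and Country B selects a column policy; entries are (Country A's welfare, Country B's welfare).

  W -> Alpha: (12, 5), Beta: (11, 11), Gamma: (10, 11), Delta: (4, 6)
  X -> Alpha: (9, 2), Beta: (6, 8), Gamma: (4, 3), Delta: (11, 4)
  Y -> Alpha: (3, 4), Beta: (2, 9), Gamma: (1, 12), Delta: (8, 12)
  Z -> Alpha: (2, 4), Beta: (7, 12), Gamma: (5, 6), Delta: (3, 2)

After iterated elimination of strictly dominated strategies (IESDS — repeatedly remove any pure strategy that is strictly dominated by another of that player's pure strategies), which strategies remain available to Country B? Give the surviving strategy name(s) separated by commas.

Beta, Gamma

Row Y is eliminated: X beats it against every remaining column (Alpha: 9>3, Beta: 6>2, Gamma: 4>1, Delta: 11>8).
Row Z is eliminated: W beats it against every remaining column (Alpha: 12>2, Beta: 11>7, Gamma: 10>5, Delta: 4>3).
Column Alpha is eliminated: Beta beats it against every remaining row (W: 11>5, X: 8>2).
Country B's strategy Delta is strictly dominated by Beta (W: 11>6, X: 8>4) and is removed.
Row X is eliminated: W beats it against every remaining column (Beta: 11>6, Gamma: 10>4).
Among the remaining strategies, none is strictly dominated by another pure strategy of the same player, so the elimination stops.
Surviving strategies — Country A: {W}; Country B: {Beta, Gamma}.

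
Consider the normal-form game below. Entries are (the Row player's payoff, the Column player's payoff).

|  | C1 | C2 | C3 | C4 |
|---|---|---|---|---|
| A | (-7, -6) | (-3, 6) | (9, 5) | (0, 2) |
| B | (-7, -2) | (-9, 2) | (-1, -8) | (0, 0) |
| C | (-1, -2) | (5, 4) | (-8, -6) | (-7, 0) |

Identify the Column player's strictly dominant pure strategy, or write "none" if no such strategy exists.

C2 vs C1: A: 6>-6, B: 2>-2, C: 4>-2.
C2 vs C3: A: 6>5, B: 2>-8, C: 4>-6.
C2 vs C4: A: 6>2, B: 2>0, C: 4>0.
C2 strictly beats every other strategy against every opponent action, so it is strictly dominant.

C2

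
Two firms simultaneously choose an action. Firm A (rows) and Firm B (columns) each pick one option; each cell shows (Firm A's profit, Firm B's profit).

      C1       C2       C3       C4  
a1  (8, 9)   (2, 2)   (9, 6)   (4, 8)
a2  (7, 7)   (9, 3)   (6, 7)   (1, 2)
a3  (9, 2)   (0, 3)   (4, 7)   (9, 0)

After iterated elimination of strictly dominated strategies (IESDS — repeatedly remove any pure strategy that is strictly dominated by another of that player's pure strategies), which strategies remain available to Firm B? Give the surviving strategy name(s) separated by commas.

Firm B's strategy C2 is strictly dominated by C3 (a1: 6>2, a2: 7>3, a3: 7>3) and is removed.
Row a2 is eliminated: a1 beats it against every remaining column (C1: 8>7, C3: 9>6, C4: 4>1).
Firm B's strategy C4 is strictly dominated by C1 (a1: 9>8, a3: 2>0) and is removed.
Among the remaining strategies, none is strictly dominated by another pure strategy of the same player, so the elimination stops.
Surviving strategies — Firm A: {a1, a3}; Firm B: {C1, C3}.

C1, C3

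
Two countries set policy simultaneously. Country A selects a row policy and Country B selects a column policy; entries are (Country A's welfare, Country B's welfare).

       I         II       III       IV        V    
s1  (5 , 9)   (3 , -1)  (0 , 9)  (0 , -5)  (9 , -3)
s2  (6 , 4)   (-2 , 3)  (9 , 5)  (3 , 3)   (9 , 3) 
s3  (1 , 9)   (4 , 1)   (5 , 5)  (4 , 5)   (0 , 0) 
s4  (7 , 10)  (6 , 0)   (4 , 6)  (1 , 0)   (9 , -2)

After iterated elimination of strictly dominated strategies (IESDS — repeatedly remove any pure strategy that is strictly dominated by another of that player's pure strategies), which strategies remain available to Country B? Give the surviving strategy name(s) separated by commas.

I, III

For Country B, I strictly dominates II on the remaining rows (s1: 9>-1, s2: 4>3, s3: 9>1, s4: 10>0); eliminate II.
Column IV is eliminated: I beats it against every remaining row (s1: 9>-5, s2: 4>3, s3: 9>5, s4: 10>0).
Country A's strategy s3 is strictly dominated by s2 (I: 6>1, III: 9>5, V: 9>0) and is removed.
Country B's strategy V is strictly dominated by I (s1: 9>-3, s2: 4>3, s4: 10>-2) and is removed.
For Country A, s2 strictly dominates s1 on the remaining columns (I: 6>5, III: 9>0); eliminate s1.
Among the remaining strategies, none is strictly dominated by another pure strategy of the same player, so the elimination stops.
Surviving strategies — Country A: {s2, s4}; Country B: {I, III}.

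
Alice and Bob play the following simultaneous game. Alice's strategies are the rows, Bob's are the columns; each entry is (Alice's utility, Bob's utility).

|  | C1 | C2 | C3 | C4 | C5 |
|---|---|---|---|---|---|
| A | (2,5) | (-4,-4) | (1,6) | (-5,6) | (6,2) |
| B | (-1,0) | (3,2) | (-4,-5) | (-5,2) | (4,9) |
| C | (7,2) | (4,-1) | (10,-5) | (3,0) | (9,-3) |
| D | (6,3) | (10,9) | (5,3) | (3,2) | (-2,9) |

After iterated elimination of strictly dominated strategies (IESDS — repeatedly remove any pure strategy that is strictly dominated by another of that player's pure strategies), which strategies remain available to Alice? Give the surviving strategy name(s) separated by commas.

C, D

For Alice, C strictly dominates A on the remaining columns (C1: 7>2, C2: 4>-4, C3: 10>1, C4: 3>-5, C5: 9>6); eliminate A.
For Alice, C strictly dominates B on the remaining columns (C1: 7>-1, C2: 4>3, C3: 10>-4, C4: 3>-5, C5: 9>4); eliminate B.
Bob's strategy C3 is strictly dominated by C2 (C: -1>-5, D: 9>3) and is removed.
Bob's strategy C4 is strictly dominated by C1 (C: 2>0, D: 3>2) and is removed.
Among the remaining strategies, none is strictly dominated by another pure strategy of the same player, so the elimination stops.
Surviving strategies — Alice: {C, D}; Bob: {C1, C2, C5}.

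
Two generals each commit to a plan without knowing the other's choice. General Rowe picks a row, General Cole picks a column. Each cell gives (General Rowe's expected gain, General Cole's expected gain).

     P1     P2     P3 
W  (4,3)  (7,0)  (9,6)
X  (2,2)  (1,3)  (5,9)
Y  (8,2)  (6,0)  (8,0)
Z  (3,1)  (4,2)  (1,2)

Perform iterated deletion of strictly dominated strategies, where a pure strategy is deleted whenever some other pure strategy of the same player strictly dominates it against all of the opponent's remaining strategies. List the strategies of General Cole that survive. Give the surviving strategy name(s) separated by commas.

Row X is eliminated: W beats it against every remaining column (P1: 4>2, P2: 7>1, P3: 9>5).
For General Rowe, W strictly dominates Z on the remaining columns (P1: 4>3, P2: 7>4, P3: 9>1); eliminate Z.
General Cole's strategy P2 is strictly dominated by P1 (W: 3>0, Y: 2>0) and is removed.
Among the remaining strategies, none is strictly dominated by another pure strategy of the same player, so the elimination stops.
Surviving strategies — General Rowe: {W, Y}; General Cole: {P1, P3}.

P1, P3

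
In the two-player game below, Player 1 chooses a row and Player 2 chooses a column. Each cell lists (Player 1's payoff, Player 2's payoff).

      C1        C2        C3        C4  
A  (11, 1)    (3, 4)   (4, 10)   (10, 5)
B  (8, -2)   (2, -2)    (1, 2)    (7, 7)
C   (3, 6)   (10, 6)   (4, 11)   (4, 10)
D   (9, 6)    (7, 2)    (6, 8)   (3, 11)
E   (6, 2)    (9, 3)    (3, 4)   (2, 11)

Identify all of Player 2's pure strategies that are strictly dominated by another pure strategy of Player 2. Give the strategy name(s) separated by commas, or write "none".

C1, C2

C1: dominated, since C3 does at least as well everywhere (A: 10>1, B: 2>-2, C: 11>6, D: 8>6, E: 4>2).
C2: dominated, since C3 does at least as well everywhere (A: 10>4, B: 2>-2, C: 11>6, D: 8>2, E: 4>3).
C3: no other strategy beats it everywhere (C1 at A (10>1); C2 at A (10>4); C4 at A (10>5)).
C4 is not dominated — it holds its own against C1 at A (5>1); C2 at A (5>4); C3 at B (7>2).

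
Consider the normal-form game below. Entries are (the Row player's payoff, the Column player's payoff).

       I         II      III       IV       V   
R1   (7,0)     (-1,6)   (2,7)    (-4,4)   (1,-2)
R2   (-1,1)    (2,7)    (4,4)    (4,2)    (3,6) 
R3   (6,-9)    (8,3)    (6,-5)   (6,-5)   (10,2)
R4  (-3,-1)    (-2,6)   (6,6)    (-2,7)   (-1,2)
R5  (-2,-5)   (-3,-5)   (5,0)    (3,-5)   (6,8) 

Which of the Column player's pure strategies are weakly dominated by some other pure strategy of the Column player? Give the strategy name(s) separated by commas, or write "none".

I

II weakly dominates I — R1: 6>0, R2: 7>1, R3: 3>-9, R4: 6>-1, R5: -5=-5.
II: no other strategy beats it everywhere (I at R1 (6>0); III at R2 (7>4); IV at R1 (6>4); V at R1 (6>-2)).
Nothing dominates III: I at R1 (7>0); II at R1 (7>6); IV at R1 (7>4); V at R1 (7>-2).
IV: no other strategy beats it everywhere (I at R1 (4>0); II at R4 (7>6); III at R4 (7>6); V at R1 (4>-2)).
V: no other strategy beats it everywhere (I at R2 (6>1); II at R5 (8>-5); III at R2 (6>4); IV at R2 (6>2)).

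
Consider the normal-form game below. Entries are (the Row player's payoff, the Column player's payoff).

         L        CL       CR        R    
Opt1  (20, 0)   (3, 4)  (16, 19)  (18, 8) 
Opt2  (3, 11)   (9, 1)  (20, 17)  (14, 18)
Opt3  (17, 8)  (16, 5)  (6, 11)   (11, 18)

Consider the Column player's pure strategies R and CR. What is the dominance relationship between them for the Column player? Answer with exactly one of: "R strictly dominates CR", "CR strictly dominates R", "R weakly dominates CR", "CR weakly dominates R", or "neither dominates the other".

R's payoffs vs CR's, by the Row player's action — Opt1: 8<19, Opt2: 18>17, Opt3: 18>11.
R does better at Opt2, Opt3 but worse at Opt1; neither strategy dominates the other.

neither dominates the other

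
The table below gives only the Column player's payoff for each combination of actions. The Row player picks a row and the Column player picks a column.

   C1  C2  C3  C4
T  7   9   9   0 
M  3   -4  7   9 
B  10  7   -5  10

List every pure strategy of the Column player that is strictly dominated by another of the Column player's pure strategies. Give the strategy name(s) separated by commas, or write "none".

none

C1 is not dominated — it holds its own against C2 at M (3>-4); C3 at B (10>-5); C4 at T (7>0).
C2 is not dominated — it holds its own against C1 at T (9>7); C3 at T (9=9); C4 at T (9>0).
C3: no other strategy beats it everywhere (C1 at T (9>7); C2 at T (9=9); C4 at T (9>0)).
C4: no other strategy beats it everywhere (C1 at M (9>3); C2 at M (9>-4); C3 at M (9>7)).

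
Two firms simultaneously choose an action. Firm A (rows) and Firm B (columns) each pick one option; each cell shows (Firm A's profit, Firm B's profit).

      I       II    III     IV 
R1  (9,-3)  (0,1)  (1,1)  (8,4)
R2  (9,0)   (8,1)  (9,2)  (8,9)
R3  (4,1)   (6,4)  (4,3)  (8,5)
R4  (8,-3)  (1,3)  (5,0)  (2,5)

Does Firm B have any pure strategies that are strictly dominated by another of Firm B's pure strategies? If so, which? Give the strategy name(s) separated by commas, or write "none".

I, II, III

I is strictly dominated by II (R1: 1>-3, R2: 1>0, R3: 4>1, R4: 3>-3).
II: dominated, since IV does at least as well everywhere (R1: 4>1, R2: 9>1, R3: 5>4, R4: 5>3).
III: dominated, since IV does at least as well everywhere (R1: 4>1, R2: 9>2, R3: 5>3, R4: 5>0).
IV is not dominated — it holds its own against I at R1 (4>-3); II at R1 (4>1); III at R1 (4>1).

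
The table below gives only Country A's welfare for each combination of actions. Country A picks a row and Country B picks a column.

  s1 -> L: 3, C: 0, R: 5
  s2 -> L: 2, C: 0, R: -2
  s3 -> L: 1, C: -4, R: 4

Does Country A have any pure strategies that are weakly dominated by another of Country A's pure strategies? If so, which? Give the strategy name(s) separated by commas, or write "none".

s1 is not dominated — it holds its own against s2 at L (3>2); s3 at L (3>1).
s2 is weakly dominated by s1 (L: 3>2, C: 0=0, R: 5>-2).
s1 weakly dominates s3 — L: 3>1, C: 0>-4, R: 5>4.

s2, s3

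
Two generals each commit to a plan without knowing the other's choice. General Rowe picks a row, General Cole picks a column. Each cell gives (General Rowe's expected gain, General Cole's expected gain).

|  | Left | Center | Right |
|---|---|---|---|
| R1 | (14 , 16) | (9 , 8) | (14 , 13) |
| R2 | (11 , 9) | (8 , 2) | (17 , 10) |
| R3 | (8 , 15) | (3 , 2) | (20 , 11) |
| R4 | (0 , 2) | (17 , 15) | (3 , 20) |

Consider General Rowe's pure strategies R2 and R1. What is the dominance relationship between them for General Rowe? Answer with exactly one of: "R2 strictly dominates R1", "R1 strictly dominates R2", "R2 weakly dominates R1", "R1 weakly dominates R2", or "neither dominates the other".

R2's payoffs vs R1's, by General Cole's action — Left: 11<14, Center: 8<9, Right: 17>14.
R2 does better at Right but worse at Left, Center; neither strategy dominates the other.

neither dominates the other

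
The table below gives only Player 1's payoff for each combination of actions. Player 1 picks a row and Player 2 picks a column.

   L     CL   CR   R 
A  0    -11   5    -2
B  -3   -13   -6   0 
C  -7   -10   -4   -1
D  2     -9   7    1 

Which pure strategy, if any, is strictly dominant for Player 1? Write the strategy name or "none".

D vs A: L: 2>0, CL: -9>-11, CR: 7>5, R: 1>-2.
D vs B: L: 2>-3, CL: -9>-13, CR: 7>-6, R: 1>0.
D vs C: L: 2>-7, CL: -9>-10, CR: 7>-4, R: 1>-1.
D strictly beats every other strategy against every opponent action, so it is strictly dominant.

D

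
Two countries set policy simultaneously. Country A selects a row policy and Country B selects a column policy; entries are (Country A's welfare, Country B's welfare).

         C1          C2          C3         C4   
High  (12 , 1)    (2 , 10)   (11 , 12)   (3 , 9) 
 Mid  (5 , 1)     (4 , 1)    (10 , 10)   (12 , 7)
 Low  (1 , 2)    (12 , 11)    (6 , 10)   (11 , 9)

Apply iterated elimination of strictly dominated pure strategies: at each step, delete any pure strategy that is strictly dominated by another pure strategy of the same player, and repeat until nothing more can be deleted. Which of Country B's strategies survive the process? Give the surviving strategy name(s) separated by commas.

For Country B, C3 strictly dominates C1 on the remaining rows (High: 12>1, Mid: 10>1, Low: 10>2); eliminate C1.
Column C4 is eliminated: C3 beats it against every remaining row (High: 12>9, Mid: 10>7, Low: 10>9).
Among the remaining strategies, none is strictly dominated by another pure strategy of the same player, so the elimination stops.
Surviving strategies — Country A: {High, Mid, Low}; Country B: {C2, C3}.

C2, C3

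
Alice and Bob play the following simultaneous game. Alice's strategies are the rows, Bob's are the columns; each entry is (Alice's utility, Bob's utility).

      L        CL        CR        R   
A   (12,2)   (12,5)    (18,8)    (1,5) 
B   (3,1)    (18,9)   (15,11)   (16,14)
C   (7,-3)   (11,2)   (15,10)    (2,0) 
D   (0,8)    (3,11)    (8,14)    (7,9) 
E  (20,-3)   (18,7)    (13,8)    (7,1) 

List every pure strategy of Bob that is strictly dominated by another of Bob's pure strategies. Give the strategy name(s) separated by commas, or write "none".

L, CL

L is strictly dominated by CL (A: 5>2, B: 9>1, C: 2>-3, D: 11>8, E: 7>-3).
CR strictly dominates CL — A: 8>5, B: 11>9, C: 10>2, D: 14>11, E: 8>7.
CR: no other strategy beats it everywhere (L at A (8>2); CL at A (8>5); R at A (8>5)).
Nothing dominates R: L at A (5>2); CL at A (5=5); CR at B (14>11).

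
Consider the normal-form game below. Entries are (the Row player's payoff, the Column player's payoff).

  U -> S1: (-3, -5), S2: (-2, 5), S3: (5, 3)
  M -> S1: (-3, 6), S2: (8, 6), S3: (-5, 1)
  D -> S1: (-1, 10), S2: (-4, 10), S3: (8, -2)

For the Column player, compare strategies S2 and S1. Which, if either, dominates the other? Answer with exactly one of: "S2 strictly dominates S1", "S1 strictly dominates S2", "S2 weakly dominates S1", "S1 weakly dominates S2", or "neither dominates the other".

S2 weakly dominates S1

S2's payoffs vs S1's, by the Row player's action — U: 5>-5, M: 6=6, D: 10=10.
S2 is at least as good everywhere and strictly better somewhere (tied only at M, D), so S2 weakly but not strictly dominates S1.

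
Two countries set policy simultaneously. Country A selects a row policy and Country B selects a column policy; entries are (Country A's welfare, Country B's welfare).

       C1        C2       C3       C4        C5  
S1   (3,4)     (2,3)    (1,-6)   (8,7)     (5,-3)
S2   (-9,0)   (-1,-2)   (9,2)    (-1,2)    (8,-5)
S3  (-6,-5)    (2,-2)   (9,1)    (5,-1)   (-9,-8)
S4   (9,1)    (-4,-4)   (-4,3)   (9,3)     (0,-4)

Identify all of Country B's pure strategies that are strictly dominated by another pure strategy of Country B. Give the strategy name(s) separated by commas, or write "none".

C1, C2, C5

C4 strictly dominates C1 — S1: 7>4, S2: 2>0, S3: -1>-5, S4: 3>1.
C4 strictly dominates C2 — S1: 7>3, S2: 2>-2, S3: -1>-2, S4: 3>-4.
C3 is not dominated — it holds its own against C1 at S2 (2>0); C2 at S2 (2>-2); C4 at S2 (2=2); C5 at S2 (2>-5).
C4 is not dominated — it holds its own against C1 at S1 (7>4); C2 at S1 (7>3); C3 at S1 (7>-6); C5 at S1 (7>-3).
C5: dominated, since C1 does at least as well everywhere (S1: 4>-3, S2: 0>-5, S3: -5>-8, S4: 1>-4).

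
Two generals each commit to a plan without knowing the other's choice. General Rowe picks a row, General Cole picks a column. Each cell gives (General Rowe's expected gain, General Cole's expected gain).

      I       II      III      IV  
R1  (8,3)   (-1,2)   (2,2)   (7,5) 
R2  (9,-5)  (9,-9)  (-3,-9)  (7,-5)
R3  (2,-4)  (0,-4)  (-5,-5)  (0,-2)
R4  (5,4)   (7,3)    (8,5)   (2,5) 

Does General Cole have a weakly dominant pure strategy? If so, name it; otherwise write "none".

IV

IV vs I: R1: 5>3, R2: -5=-5, R3: -2>-4, R4: 5>4.
IV vs II: R1: 5>2, R2: -5>-9, R3: -2>-4, R4: 5>3.
IV vs III: R1: 5>2, R2: -5>-9, R3: -2>-5, R4: 5=5.
IV is at least as good as every other strategy against every opponent action, so it is weakly dominant.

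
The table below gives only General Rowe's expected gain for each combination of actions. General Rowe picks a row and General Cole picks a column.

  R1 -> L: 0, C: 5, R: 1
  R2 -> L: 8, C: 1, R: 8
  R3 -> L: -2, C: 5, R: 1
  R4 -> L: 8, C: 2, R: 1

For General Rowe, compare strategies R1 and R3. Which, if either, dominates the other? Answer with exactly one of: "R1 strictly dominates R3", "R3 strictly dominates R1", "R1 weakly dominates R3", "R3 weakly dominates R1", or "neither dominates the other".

Compare R1 to R3 across each opponent action: L: 0>-2, C: 5=5, R: 1=1.
R1 is at least as good everywhere and strictly better somewhere (tied only at C, R), so R1 weakly but not strictly dominates R3.

R1 weakly dominates R3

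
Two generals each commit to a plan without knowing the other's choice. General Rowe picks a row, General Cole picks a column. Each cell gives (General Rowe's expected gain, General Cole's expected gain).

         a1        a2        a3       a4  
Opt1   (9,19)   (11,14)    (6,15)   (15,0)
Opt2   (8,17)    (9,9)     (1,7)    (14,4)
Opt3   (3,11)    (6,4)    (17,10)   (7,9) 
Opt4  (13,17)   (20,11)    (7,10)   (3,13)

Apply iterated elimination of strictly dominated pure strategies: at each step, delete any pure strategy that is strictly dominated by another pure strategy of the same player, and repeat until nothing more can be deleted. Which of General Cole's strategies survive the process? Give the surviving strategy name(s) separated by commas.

General Rowe's strategy Opt2 is strictly dominated by Opt1 (a1: 9>8, a2: 11>9, a3: 6>1, a4: 15>14) and is removed.
General Cole's strategy a2 is strictly dominated by a1 (Opt1: 19>14, Opt3: 11>4, Opt4: 17>11) and is removed.
Column a3 is eliminated: a1 beats it against every remaining row (Opt1: 19>15, Opt3: 11>10, Opt4: 17>10).
General Rowe's strategy Opt3 is strictly dominated by Opt1 (a1: 9>3, a4: 15>7) and is removed.
For General Cole, a1 strictly dominates a4 on the remaining rows (Opt1: 19>0, Opt4: 17>13); eliminate a4.
Row Opt1 is eliminated: Opt4 beats it against every remaining column (a1: 13>9).
Among the remaining strategies, none is strictly dominated by another pure strategy of the same player, so the elimination stops.
Surviving strategies — General Rowe: {Opt4}; General Cole: {a1}.

a1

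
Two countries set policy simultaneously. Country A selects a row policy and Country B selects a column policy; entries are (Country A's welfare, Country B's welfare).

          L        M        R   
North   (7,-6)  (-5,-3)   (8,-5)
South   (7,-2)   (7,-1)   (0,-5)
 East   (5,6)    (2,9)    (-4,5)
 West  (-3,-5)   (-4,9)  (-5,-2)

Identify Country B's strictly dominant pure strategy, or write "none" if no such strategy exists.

M

M vs L: North: -3>-6, South: -1>-2, East: 9>6, West: 9>-5.
M vs R: North: -3>-5, South: -1>-5, East: 9>5, West: 9>-2.
M strictly beats every other strategy against every opponent action, so it is strictly dominant.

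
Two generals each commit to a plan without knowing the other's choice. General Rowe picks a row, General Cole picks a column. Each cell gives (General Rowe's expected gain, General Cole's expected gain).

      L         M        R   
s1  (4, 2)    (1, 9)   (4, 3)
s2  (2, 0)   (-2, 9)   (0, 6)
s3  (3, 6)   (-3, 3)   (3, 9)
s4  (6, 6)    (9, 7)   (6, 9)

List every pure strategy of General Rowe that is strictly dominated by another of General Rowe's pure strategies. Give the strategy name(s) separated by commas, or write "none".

s1 is strictly dominated by s4 (L: 6>4, M: 9>1, R: 6>4).
s1 strictly dominates s2 — L: 4>2, M: 1>-2, R: 4>0.
s3 is strictly dominated by s1 (L: 4>3, M: 1>-3, R: 4>3).
Nothing dominates s4: s1 at L (6>4); s2 at L (6>2); s3 at L (6>3).

s1, s2, s3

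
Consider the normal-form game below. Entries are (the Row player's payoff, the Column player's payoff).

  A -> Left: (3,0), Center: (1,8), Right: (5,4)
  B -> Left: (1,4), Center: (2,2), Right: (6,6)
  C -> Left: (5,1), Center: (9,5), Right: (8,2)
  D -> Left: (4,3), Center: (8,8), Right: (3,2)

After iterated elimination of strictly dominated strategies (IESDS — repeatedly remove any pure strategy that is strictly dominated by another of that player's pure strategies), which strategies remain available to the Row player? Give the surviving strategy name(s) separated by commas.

The Row player's strategy A is strictly dominated by C (Left: 5>3, Center: 9>1, Right: 8>5) and is removed.
The Row player's strategy B is strictly dominated by C (Left: 5>1, Center: 9>2, Right: 8>6) and is removed.
Row D is eliminated: C beats it against every remaining column (Left: 5>4, Center: 9>8, Right: 8>3).
For the Column player, Center strictly dominates Left on the remaining rows (C: 5>1); eliminate Left.
Column Right is eliminated: Center beats it against every remaining row (C: 5>2).
Among the remaining strategies, none is strictly dominated by another pure strategy of the same player, so the elimination stops.
Surviving strategies — the Row player: {C}; the Column player: {Center}.

C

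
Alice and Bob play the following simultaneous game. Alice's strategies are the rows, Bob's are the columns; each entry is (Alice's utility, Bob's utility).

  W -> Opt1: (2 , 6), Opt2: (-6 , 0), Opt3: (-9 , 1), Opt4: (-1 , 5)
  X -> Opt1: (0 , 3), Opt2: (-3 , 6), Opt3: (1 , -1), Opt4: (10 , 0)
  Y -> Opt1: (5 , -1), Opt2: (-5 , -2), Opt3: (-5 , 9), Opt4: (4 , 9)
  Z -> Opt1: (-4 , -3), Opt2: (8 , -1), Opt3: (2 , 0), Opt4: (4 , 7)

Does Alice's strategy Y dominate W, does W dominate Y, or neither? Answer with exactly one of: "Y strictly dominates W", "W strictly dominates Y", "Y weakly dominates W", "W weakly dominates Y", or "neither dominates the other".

Y strictly dominates W

Compare Y to W across each choice by Bob: Opt1: 5>2, Opt2: -5>-6, Opt3: -5>-9, Opt4: 4>-1.
Every comparison favours Y, so Y strictly dominates W.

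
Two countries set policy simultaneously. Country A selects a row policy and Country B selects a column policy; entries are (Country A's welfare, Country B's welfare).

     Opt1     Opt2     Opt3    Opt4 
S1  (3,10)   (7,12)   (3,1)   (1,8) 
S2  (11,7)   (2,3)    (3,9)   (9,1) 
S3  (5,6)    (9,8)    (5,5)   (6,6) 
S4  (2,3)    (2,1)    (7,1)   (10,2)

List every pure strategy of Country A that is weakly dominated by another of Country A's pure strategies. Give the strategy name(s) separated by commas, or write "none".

S1 is weakly dominated by S3 (Opt1: 5>3, Opt2: 9>7, Opt3: 5>3, Opt4: 6>1).
S2 is not dominated — it holds its own against S1 at Opt1 (11>3); S3 at Opt1 (11>5); S4 at Opt1 (11>2).
S3 is not dominated — it holds its own against S1 at Opt1 (5>3); S2 at Opt2 (9>2); S4 at Opt1 (5>2).
S4 is not dominated — it holds its own against S1 at Opt3 (7>3); S2 at Opt3 (7>3); S3 at Opt3 (7>5).

S1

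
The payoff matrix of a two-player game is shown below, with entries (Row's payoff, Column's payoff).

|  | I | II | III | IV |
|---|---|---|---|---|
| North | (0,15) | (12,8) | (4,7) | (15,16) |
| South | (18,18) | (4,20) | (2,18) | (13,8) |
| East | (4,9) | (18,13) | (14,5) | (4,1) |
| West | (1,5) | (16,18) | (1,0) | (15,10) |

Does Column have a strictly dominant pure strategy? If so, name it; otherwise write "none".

I fails to dominate II at South (18<20).
II fails to dominate I at North (8<15).
III fails to dominate I at North (7<15).
IV fails to dominate I at South (8<18).
No single strategy dominates all the others.

none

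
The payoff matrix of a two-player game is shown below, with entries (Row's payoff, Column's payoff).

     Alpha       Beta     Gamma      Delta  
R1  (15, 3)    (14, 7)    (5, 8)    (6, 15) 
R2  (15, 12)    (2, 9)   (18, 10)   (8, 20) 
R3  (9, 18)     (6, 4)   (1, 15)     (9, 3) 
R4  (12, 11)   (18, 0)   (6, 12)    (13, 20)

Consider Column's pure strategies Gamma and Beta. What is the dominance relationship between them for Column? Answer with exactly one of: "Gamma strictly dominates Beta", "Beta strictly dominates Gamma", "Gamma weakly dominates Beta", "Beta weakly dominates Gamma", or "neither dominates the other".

Gamma strictly dominates Beta

Gamma's payoffs vs Beta's, by Row's action — R1: 8>7, R2: 10>9, R3: 15>4, R4: 12>0.
Gamma gives a strictly higher payoff against each opponent action, so Gamma strictly dominates Beta.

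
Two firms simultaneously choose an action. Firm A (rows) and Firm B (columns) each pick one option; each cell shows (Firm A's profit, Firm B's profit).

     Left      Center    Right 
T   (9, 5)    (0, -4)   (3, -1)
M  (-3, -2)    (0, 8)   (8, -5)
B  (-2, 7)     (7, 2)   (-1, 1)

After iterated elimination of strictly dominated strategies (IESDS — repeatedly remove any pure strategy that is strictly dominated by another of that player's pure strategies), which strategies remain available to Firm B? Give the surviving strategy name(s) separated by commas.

Column Right is eliminated: Left beats it against every remaining row (T: 5>-1, M: -2>-5, B: 7>1).
For Firm A, B strictly dominates M on the remaining columns (Left: -2>-3, Center: 7>0); eliminate M.
For Firm B, Left strictly dominates Center on the remaining rows (T: 5>-4, B: 7>2); eliminate Center.
For Firm A, T strictly dominates B on the remaining columns (Left: 9>-2); eliminate B.
Among the remaining strategies, none is strictly dominated by another pure strategy of the same player, so the elimination stops.
Surviving strategies — Firm A: {T}; Firm B: {Left}.

Left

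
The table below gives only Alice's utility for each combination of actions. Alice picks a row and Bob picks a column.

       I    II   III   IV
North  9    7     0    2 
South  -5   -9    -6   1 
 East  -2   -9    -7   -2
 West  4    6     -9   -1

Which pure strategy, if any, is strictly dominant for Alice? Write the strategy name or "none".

North

North vs South: I: 9>-5, II: 7>-9, III: 0>-6, IV: 2>1.
North vs East: I: 9>-2, II: 7>-9, III: 0>-7, IV: 2>-2.
North vs West: I: 9>4, II: 7>6, III: 0>-9, IV: 2>-1.
North strictly beats every other strategy against every opponent action, so it is strictly dominant.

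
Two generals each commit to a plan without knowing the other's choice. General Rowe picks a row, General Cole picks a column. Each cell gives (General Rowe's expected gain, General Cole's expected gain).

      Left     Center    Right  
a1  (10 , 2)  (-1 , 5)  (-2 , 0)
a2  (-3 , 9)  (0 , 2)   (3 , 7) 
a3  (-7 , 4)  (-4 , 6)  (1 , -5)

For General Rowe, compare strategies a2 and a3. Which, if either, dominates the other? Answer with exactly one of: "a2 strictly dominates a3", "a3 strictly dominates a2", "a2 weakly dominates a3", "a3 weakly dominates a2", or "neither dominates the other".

Compare a2 to a3 across every action of General Cole: Left: -3>-7, Center: 0>-4, Right: 3>1.
Every comparison favours a2, so a2 strictly dominates a3.

a2 strictly dominates a3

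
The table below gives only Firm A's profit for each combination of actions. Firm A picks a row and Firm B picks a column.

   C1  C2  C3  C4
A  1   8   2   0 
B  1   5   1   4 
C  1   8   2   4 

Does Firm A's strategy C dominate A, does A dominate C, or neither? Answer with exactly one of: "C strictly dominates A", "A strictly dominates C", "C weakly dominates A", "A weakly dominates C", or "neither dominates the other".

C's payoffs vs A's, by Firm B's action — C1: 1=1, C2: 8=8, C3: 2=2, C4: 4>0.
C is at least as good everywhere and strictly better somewhere (tied only at C1, C2, C3), so C weakly but not strictly dominates A.

C weakly dominates A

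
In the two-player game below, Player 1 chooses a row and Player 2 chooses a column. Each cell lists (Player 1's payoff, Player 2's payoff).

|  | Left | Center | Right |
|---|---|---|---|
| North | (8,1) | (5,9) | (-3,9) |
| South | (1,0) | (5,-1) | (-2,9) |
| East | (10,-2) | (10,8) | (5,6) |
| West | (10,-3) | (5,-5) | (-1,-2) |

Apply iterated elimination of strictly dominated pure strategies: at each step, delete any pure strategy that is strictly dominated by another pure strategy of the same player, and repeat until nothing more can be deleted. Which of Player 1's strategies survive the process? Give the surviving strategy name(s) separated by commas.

East

Player 1's strategy North is strictly dominated by East (Left: 10>8, Center: 10>5, Right: 5>-3) and is removed.
Player 1's strategy South is strictly dominated by East (Left: 10>1, Center: 10>5, Right: 5>-2) and is removed.
For Player 2, Right strictly dominates Left on the remaining rows (East: 6>-2, West: -2>-3); eliminate Left.
Row West is eliminated: East beats it against every remaining column (Center: 10>5, Right: 5>-1).
Player 2's strategy Right is strictly dominated by Center (East: 8>6) and is removed.
Among the remaining strategies, none is strictly dominated by another pure strategy of the same player, so the elimination stops.
Surviving strategies — Player 1: {East}; Player 2: {Center}.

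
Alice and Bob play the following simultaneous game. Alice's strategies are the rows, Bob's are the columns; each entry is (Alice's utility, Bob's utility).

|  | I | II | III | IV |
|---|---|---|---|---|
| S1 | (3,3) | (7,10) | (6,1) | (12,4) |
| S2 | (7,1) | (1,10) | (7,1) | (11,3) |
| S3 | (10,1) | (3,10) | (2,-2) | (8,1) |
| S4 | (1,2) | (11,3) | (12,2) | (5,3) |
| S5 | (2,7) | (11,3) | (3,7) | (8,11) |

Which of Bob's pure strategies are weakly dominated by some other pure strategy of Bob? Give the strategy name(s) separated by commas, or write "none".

IV weakly dominates I — S1: 4>3, S2: 3>1, S3: 1=1, S4: 3>2, S5: 11>7.
II is not dominated — it holds its own against I at S1 (10>3); III at S1 (10>1); IV at S1 (10>4).
I weakly dominates III — S1: 3>1, S2: 1=1, S3: 1>-2, S4: 2=2, S5: 7=7.
IV: no other strategy beats it everywhere (I at S1 (4>3); II at S5 (11>3); III at S1 (4>1)).

I, III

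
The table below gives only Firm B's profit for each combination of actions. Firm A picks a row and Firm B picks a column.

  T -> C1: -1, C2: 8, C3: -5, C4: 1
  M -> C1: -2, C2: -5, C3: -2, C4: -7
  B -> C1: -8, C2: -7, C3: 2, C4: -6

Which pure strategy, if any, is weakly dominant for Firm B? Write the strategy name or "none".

none

C1 fails to dominate C2 at T (-1<8).
C2 fails to dominate C1 at M (-5<-2).
C3 fails to dominate C1 at T (-5<-1).
C4 fails to dominate C1 at M (-7<-2).
No single strategy dominates all the others.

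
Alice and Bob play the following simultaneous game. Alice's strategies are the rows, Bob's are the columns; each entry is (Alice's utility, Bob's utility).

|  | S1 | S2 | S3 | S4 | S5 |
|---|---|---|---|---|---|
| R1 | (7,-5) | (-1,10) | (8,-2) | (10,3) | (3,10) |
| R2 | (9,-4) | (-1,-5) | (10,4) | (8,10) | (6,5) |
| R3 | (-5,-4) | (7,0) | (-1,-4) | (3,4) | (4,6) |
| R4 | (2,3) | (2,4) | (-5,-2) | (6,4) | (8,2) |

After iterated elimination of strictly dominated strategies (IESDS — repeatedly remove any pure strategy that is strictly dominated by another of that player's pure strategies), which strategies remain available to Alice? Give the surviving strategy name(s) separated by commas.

Bob's strategy S1 is strictly dominated by S4 (R1: 3>-5, R2: 10>-4, R3: 4>-4, R4: 4>3) and is removed.
Bob's strategy S3 is strictly dominated by S4 (R1: 3>-2, R2: 10>4, R3: 4>-4, R4: 4>-2) and is removed.
Among the remaining strategies, none is strictly dominated by another pure strategy of the same player, so the elimination stops.
Surviving strategies — Alice: {R1, R2, R3, R4}; Bob: {S2, S4, S5}.

R1, R2, R3, R4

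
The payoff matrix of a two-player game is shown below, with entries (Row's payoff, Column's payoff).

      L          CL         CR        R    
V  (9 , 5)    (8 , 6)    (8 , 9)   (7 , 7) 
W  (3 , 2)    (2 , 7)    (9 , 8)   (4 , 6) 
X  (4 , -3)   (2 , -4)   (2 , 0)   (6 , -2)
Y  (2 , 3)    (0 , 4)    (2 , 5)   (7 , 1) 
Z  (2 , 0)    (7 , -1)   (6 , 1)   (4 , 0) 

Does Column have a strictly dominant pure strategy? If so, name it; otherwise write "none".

CR vs L: V: 9>5, W: 8>2, X: 0>-3, Y: 5>3, Z: 1>0.
CR vs CL: V: 9>6, W: 8>7, X: 0>-4, Y: 5>4, Z: 1>-1.
CR vs R: V: 9>7, W: 8>6, X: 0>-2, Y: 5>1, Z: 1>0.
CR strictly beats every other strategy against every opponent action, so it is strictly dominant.

CR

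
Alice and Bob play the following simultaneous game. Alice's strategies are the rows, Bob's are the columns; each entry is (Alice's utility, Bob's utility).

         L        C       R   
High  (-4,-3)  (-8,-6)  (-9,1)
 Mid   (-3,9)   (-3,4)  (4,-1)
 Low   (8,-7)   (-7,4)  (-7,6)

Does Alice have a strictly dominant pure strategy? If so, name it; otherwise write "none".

High fails to dominate Mid at L (-4<-3).
Mid fails to dominate Low at L (-3<8).
Low fails to dominate Mid at C (-7<-3).
No single strategy dominates all the others.

none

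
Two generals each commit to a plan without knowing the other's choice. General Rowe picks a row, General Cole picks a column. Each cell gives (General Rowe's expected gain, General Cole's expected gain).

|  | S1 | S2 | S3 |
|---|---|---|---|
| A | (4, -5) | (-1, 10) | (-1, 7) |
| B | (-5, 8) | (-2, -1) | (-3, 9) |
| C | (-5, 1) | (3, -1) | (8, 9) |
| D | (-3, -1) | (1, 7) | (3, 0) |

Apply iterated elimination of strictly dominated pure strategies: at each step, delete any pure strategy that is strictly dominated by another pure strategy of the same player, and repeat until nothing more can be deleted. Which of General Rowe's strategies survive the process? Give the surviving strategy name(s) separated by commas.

C

Row B is eliminated: A beats it against every remaining column (S1: 4>-5, S2: -1>-2, S3: -1>-3).
General Cole's strategy S1 is strictly dominated by S3 (A: 7>-5, C: 9>1, D: 0>-1) and is removed.
For General Rowe, C strictly dominates A on the remaining columns (S2: 3>-1, S3: 8>-1); eliminate A.
For General Rowe, C strictly dominates D on the remaining columns (S2: 3>1, S3: 8>3); eliminate D.
General Cole's strategy S2 is strictly dominated by S3 (C: 9>-1) and is removed.
Among the remaining strategies, none is strictly dominated by another pure strategy of the same player, so the elimination stops.
Surviving strategies — General Rowe: {C}; General Cole: {S3}.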